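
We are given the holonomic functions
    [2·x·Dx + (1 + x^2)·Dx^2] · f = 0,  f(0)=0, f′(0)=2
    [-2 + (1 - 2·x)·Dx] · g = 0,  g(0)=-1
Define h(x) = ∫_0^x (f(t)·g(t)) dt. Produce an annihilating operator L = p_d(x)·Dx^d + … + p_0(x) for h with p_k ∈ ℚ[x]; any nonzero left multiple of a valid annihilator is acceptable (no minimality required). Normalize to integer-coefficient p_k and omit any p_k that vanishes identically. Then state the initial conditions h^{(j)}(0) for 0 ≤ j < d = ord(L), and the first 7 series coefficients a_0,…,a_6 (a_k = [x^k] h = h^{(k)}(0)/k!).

f: a_k = 0, 2, 0, -2/3, 0, 2/5, 0, …
g: a_k = -1, -2, -4, -8, -16, -32, -64, …
Product ⇒ symmetric product L₀, ord ≤ 2.
h=∫h₀ ⇒ L = L₀·Dx.
L = 4·x·Dx + (4 - 2·x + 8·x^2)·Dx^2 + (-1 + 2·x - x^2 + 2·x^3)·Dx^3  (order 3).
h: a_k = 0, 0, -1, -4/3, -11/6, -44/15, -223/45, …
ICs: h(0) = 0, h′(0) = 0, h′′(0) = -2.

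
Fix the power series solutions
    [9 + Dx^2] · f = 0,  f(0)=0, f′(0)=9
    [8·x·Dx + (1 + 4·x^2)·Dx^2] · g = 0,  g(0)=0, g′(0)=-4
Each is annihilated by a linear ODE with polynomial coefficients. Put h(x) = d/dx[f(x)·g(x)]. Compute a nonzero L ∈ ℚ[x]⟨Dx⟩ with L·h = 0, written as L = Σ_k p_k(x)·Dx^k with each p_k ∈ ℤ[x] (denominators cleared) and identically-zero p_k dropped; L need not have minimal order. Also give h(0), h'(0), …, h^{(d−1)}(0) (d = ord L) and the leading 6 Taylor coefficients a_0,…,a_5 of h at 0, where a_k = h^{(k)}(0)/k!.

f: a_k = 0, 9, 0, -27/2, 0, 243/40, …
g: a_k = 0, -4, 0, 16/3, 0, -64/5, …
Sym-product of L_f,L_g gives L₀ (≤ ord 4).
h₀' ⇒ L via d/dx closure of L₀.
L = (134325 + 1685016·x^2 + 9665136·x^4 + 17604864·x^6 + 22954752·x^8 + 28366848·x^10 + 26873856·x^12) + (77328·x + 1187136·x^3 + 5460480·x^5 + 10782720·x^7 + 14929920·x^9 + 11943936·x^11)·Dx + (17850 + 242160·x^2 + 1468896·x^4 + 3414528·x^6 + 5764608·x^8 + 7630848·x^10 + 5971968·x^12)·Dx^2 + (8592·x + 131904·x^3 + 606720·x^5 + 1198080·x^7 + 1658880·x^9 + 1327104·x^11)·Dx^3 + (325 + 6104·x^2 + 43888·x^4 + 162048·x^6 + 357120·x^8 + 497664·x^10 + 331776·x^12)·Dx^4  (order 4).
h: a_k = 0, -72, 0, 408, 0, -1269, …
ICs: h(0) = 0, h′(0) = -72, h′′(0) = 0, h′′′(0) = 2448.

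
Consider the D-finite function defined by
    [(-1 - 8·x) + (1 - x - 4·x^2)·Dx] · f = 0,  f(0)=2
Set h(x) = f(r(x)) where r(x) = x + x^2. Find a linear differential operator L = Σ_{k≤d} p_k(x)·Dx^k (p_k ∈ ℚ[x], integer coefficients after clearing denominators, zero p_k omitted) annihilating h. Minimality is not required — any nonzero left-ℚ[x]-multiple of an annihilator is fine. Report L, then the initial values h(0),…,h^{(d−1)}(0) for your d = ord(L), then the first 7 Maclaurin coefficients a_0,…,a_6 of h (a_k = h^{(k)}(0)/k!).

L = (1 + 10·x + 24·x^2 + 16·x^3) + (-1 + x + 5·x^2 + 8·x^3 + 4·x^4)·Dx  (order 1).
h: a_k = 2, 2, 12, 38, 122, 416, 1378, …
ICs: h(0) = 2.

f: a_k = 2, 2, 10, 18, 58, 130, 362, …
h₀=f(r): pull back L_f along r ⇒ L₀.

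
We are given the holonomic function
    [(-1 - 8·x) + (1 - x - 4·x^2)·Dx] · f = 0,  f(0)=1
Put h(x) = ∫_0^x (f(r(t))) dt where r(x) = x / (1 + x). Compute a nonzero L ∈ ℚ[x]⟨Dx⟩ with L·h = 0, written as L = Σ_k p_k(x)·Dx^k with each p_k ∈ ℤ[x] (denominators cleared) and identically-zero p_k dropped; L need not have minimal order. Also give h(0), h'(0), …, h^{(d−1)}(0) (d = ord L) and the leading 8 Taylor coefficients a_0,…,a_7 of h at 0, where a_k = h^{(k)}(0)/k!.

L = (1 + 9·x)·Dx + (-1 - 2·x + 3·x^2 + 4·x^3)·Dx^2  (order 2).
h: a_k = 0, 1, 1/2, 4/3, 0, 16/5, -8/3, 80/7, …
ICs: h(0) = 0, h′(0) = 1.

f: a_k = 1, 1, 5, 9, 29, 65, 181, 441, …
f∘r: x↦r, Dx↦Dx/r' in L_f ⇒ L₀.
Integrate: L := L₀·Dx.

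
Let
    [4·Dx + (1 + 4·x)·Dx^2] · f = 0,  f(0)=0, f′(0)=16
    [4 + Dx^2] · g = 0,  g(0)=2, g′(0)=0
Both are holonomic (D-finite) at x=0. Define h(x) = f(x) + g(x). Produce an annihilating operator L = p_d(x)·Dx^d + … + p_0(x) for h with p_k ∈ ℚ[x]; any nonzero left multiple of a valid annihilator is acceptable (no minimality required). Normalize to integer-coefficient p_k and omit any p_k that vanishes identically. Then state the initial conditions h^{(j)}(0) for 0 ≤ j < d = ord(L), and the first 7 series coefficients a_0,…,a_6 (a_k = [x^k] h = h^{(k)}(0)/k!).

f: a_k = 0, 16, -32, 256/3, -256, 4096/5, -8192/3, …
g: a_k = 2, 0, -4, 0, 4/3, 0, -8/45, …
f+g: L₀ = lclm(L_f,L_g), ord ≤ 2+2.
L = (400 + 128·x + 256·x^2)·Dx + (36 + 176·x + 192·x^2 + 256·x^3)·Dx^2 + (100 + 32·x + 64·x^2)·Dx^3 + (9 + 44·x + 48·x^2 + 64·x^3)·Dx^4  (order 4).
h: a_k = 2, 16, -36, 256/3, -764/3, 4096/5, -122888/45, …
ICs: h(0) = 2, h′(0) = 16, h′′(0) = -72, h′′′(0) = 512.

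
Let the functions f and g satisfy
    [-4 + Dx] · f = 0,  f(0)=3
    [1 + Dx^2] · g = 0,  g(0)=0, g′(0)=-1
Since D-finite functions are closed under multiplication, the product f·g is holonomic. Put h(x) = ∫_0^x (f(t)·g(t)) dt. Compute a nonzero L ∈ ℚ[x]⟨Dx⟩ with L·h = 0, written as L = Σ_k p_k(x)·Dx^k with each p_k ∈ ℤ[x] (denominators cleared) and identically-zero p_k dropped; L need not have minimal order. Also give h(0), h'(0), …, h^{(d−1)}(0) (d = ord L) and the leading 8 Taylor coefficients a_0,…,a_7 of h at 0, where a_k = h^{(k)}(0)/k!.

L = 17·Dx - 8·Dx^2 + Dx^3  (order 3).
h: a_k = 0, 0, -3/2, -4, -47/8, -6, -1121/240, -611/210, …
ICs: h(0) = 0, h′(0) = 0, h′′(0) = -3.

f: a_k = 3, 12, 24, 32, 32, 128/5, 256/15, 1024/105, …
g: a_k = 0, -1, 0, 1/6, 0, -1/120, 0, 1/5040, …
Sym-product of L_f,L_g gives L₀ (≤ ord 2).
∫: right-multiply L₀ by Dx.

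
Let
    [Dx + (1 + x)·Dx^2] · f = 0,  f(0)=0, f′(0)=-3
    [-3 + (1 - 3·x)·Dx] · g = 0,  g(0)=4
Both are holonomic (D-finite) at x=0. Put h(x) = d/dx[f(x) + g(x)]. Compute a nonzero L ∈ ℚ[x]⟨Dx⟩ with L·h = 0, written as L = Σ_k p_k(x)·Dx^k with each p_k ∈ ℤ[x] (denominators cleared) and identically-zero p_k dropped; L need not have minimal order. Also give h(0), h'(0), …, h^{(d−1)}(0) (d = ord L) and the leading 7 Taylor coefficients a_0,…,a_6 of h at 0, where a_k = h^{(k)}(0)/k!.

f: a_k = 0, -3, 3/2, -1, 3/4, -3/5, 1/2, …
g: a_k = 4, 12, 36, 108, 324, 972, 2916, …
L₀ := lclm(L_f,L_g); ord L₀ ≤ 2+1.
h=h₀': d/dx-closure on L₀ ⇒ L.
L = (-66 - 18·x) + (-52 - 120·x - 36·x^2)·Dx + (7 - 11·x - 27·x^2 - 9·x^3)·Dx^2  (order 2).
h: a_k = 9, 75, 321, 1299, 4857, 17499, 61233, …
ICs: h(0) = 9, h′(0) = 75.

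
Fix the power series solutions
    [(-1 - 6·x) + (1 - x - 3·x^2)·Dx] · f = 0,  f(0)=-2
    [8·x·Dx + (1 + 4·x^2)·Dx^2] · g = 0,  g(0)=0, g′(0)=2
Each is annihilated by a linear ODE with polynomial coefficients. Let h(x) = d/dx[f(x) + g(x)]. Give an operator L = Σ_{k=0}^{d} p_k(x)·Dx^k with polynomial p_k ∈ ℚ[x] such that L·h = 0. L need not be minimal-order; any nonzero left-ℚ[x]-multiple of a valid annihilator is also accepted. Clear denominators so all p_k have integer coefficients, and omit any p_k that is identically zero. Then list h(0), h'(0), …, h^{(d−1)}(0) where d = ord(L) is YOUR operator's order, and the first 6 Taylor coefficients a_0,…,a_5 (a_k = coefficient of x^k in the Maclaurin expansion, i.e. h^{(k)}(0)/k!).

L = (-32 + 128·x + 1488·x^2 + 2880·x^3 + 8424·x^4 + 2592·x^6) + (25 + 160·x + 214·x^2 + 1188·x^3 + 2628·x^4 + 6264·x^5 + 432·x^6 + 2592·x^7)·Dx + (-4 - 9·x - 54·x^2 + 66·x^3 + x^4 + 444·x^5 + 720·x^6 + 144·x^7 + 432·x^8)·Dx^2  (order 2).
h: a_k = 0, -16, -50, -152, -368, -1164, …
ICs: h(0) = 0, h′(0) = -16.

f: a_k = -2, -2, -8, -14, -38, -80, …
g: a_k = 0, 2, 0, -8/3, 0, 32/5, …
L₀ := lclm(L_f,L_g); ord L₀ ≤ 1+2.
Differentiate: ansatz ord ≤ ord L₀ ⇒ L.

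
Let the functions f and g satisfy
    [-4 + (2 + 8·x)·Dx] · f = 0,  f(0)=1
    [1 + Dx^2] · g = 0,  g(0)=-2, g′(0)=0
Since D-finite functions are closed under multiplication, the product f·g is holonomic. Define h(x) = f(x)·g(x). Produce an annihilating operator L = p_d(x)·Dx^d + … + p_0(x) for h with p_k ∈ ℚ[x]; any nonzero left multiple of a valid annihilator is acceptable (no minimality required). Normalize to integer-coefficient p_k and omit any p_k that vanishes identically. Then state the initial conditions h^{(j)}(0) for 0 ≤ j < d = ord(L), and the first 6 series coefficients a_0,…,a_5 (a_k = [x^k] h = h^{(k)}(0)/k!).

L = (13 + 8·x + 16·x^2) + (-4 - 16·x)·Dx + (1 + 8·x + 16·x^2)·Dx^2  (order 2).
h: a_k = -2, -4, 5, -6, 215/12, -313/6, …
ICs: h(0) = -2, h′(0) = -4.

f: a_k = 1, 2, -2, 4, -10, 28, …
g: a_k = -2, 0, 1, 0, -1/12, 0, …
Sym-product of L_f,L_g gives L₀ (≤ ord 2).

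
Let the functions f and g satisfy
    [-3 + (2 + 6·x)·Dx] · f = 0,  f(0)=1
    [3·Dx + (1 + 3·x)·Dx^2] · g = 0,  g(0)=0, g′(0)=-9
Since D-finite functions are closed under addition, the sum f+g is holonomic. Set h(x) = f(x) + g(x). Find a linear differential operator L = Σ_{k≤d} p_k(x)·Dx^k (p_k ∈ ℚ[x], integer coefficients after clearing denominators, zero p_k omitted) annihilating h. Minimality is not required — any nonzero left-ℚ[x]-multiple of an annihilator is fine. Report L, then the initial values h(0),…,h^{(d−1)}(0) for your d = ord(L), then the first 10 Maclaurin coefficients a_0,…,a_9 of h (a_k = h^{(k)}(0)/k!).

f: a_k = 1, 3/2, -9/8, 27/16, -405/128, 1701/256, -15309/1024, 72171/2048, -2814669/32768, 14073345/65536, …
g: a_k = 0, -9, 27/2, -27, 243/4, -729/5, 729/2, -6561/7, 19683/8, -6561, …
Weyl lclm of L_f,L_g ⇒ L₀ (ord ≤ 3).
L = 9·Dx + (15 + 45·x)·Dx^2 + (2 + 12·x + 18·x^2)·Dx^3  (order 3).
h: a_k = 1, -15/2, 99/8, -405/16, 7371/128, -178119/1280, 357939/1024, -12931731/14336, 77806899/32768, -415908351/65536, …
ICs: h(0) = 1, h′(0) = -15/2, h′′(0) = 99/4.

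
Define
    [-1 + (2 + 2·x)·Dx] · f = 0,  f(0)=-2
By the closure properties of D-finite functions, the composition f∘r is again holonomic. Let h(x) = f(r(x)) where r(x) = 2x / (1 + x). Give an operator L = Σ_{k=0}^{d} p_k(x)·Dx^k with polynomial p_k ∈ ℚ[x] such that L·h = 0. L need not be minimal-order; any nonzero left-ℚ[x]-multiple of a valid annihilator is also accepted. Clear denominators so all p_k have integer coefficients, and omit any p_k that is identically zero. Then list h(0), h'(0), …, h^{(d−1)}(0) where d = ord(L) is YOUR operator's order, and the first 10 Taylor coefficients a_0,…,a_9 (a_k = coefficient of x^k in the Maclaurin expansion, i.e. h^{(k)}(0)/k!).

f: a_k = -2, -1, 1/4, -1/8, 5/64, -7/128, 21/512, -33/1024, 429/16384, -715/32768, …
f∘r: x↦r, Dx↦Dx/r' in L_f ⇒ L₀.
L = -1 + (1 + 4·x + 3·x^2)·Dx  (order 1).
h: a_k = -2, -2, 3, -5, 37/4, -75/4, 327/8, -753/8, 14445/64, -35699/64, …
ICs: h(0) = -2.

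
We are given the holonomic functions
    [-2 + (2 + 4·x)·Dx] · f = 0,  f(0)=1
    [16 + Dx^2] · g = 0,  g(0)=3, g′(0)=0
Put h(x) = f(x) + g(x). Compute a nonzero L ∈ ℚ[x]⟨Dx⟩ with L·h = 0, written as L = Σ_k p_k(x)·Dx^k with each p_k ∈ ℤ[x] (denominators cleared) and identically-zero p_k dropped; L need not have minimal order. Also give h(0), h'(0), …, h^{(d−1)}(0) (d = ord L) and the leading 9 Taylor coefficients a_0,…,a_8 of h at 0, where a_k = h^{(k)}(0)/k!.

L = (-304 - 1024·x - 1024·x^2) + (240 + 1504·x + 3072·x^2 + 2048·x^3)·Dx + (-19 - 64·x - 64·x^2)·Dx^2 + (15 + 94·x + 192·x^2 + 128·x^3)·Dx^3  (order 3).
h: a_k = 4, 1, -49/2, 1/2, 251/8, 7/8, -4411/240, 33/16, 20491/13440, …
ICs: h(0) = 4, h′(0) = 1, h′′(0) = -49.

f: a_k = 1, 1, -1/2, 1/2, -5/8, 7/8, -21/16, 33/16, -429/128, …
g: a_k = 3, 0, -24, 0, 32, 0, -256/15, 0, 512/105, …
Weyl lclm of L_f,L_g ⇒ L₀ (ord ≤ 3).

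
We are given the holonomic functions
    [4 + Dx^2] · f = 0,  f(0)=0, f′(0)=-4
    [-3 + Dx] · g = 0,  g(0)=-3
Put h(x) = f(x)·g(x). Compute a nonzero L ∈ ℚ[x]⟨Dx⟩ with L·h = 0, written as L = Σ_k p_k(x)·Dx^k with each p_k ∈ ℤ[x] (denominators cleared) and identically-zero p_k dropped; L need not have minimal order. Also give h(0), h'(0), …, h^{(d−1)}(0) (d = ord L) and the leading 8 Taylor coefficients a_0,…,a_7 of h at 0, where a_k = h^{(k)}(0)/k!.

f: a_k = 0, -4, 0, 8/3, 0, -8/15, 0, 16/315, …
g: a_k = -3, -9, -27/2, -27/2, -81/8, -243/40, -243/80, -729/560, …
h₀=f·g: eliminate ⇒ L₀, order ≤ 2·1.
L = 13 - 6·Dx + Dx^2  (order 2).
h: a_k = 0, 12, 36, 46, 30, 61/10, -69/10, -3277/420, …
ICs: h(0) = 0, h′(0) = 12.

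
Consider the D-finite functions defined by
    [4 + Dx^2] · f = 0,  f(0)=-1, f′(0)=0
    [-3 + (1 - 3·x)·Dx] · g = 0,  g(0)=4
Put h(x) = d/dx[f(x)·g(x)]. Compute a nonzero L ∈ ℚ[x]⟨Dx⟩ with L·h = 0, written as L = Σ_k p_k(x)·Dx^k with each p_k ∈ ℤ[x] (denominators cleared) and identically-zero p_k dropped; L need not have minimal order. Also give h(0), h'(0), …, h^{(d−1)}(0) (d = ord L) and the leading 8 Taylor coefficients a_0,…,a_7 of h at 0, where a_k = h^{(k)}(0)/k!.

L = (-14 - 24·x + 36·x^2) + (-6 + 18·x)·Dx + (1 - 6·x + 9·x^2)·Dx^2  (order 2).
h: a_k = -12, -56, -252, -3056/3, -3820, -206248/15, -721868/15, -10394912/63, …
ICs: h(0) = -12, h′(0) = -56.

f: a_k = -1, 0, 2, 0, -2/3, 0, 4/45, 0, …
g: a_k = 4, 12, 36, 108, 324, 972, 2916, 8748, …
Sym-product of L_f,L_g gives L₀ (≤ ord 2).
h=h₀': d/dx-closure on L₀ ⇒ L.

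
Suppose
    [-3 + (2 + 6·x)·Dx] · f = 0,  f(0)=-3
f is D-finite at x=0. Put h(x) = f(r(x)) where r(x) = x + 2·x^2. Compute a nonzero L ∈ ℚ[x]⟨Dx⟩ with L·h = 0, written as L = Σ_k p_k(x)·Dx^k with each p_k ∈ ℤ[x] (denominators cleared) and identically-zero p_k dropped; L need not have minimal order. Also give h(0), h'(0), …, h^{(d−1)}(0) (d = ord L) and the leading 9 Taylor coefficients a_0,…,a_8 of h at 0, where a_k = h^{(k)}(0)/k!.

L = (-3 - 12·x) + (2 + 6·x + 12·x^2)·Dx  (order 1).
h: a_k = -3, -9/2, -45/8, 135/16, -945/128, -1215/256, 33615/1024, -125145/2048, 846855/32768, …
ICs: h(0) = -3.

f: a_k = -3, -9/2, 27/8, -81/16, 1215/128, -5103/256, 45927/1024, -216513/2048, 8444007/32768, …
L₀ from L_f via x↦r, Dx↦r'^{-1}Dx.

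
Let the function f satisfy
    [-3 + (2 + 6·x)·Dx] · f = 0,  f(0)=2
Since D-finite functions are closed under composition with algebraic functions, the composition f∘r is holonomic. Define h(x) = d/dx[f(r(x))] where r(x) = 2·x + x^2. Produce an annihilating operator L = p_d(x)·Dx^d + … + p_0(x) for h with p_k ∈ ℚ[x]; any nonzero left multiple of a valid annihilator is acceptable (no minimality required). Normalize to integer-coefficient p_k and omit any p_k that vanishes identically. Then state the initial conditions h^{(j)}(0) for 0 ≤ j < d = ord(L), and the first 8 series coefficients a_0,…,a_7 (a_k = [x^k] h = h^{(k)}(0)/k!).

f: a_k = 2, 3, -9/4, 27/8, -405/64, 1701/128, -15309/512, 72171/1024, …
Substitute x→r, Dx→(1/r')Dx; clear ⇒ L₀.
Differentiate: ansatz ord ≤ ord L₀ ⇒ L.
L = -2 + (-1 - 7·x - 9·x^2 - 3·x^3)·Dx  (order 1).
h: a_k = 6, -12, 54, -252, 1215, -5994, 30051, -152442, …
ICs: h(0) = 6.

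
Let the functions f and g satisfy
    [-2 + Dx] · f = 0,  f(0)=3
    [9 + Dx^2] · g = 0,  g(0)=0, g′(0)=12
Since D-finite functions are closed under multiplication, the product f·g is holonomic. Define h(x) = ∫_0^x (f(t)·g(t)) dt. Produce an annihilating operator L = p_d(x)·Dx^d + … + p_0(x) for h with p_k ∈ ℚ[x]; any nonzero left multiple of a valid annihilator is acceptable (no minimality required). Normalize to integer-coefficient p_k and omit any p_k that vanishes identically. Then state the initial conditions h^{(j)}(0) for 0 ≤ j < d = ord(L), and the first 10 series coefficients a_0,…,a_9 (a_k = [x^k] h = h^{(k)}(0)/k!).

f: a_k = 3, 6, 6, 4, 2, 4/5, 4/15, 8/105, 2/105, 4/945, …
g: a_k = 0, 12, 0, -18, 0, 81/10, 0, -243/140, 0, 243/1120, …
L₀ := L_f ⊗_s L_g (sym. prod.), ord ≤ 2.
∫: right-multiply L₀ by Dx.
L = 13·Dx - 4·Dx^2 + Dx^3  (order 3).
h: a_k = 0, 0, 18, 24, 9/2, -12, -199/20, -69/35, 1483/1120, 17/18, …
ICs: h(0) = 0, h′(0) = 0, h′′(0) = 36.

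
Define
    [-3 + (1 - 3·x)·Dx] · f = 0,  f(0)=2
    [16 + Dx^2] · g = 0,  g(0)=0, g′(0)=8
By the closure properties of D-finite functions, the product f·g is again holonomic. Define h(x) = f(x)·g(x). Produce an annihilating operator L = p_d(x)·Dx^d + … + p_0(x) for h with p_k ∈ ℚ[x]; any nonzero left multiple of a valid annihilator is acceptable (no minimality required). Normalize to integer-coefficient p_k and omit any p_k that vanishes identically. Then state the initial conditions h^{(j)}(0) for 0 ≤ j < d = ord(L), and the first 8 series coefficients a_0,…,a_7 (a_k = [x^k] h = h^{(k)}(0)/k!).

f: a_k = 2, 6, 18, 54, 162, 486, 1458, 4374, …
g: a_k = 0, 8, 0, -64/3, 0, 256/15, 0, -2048/315, …
Product ⇒ symmetric product L₀, ord ≤ 2.
L = (-16 + 48·x) + 6·Dx + (-1 + 3·x)·Dx^2  (order 2).
h: a_k = 0, 16, 48, 304/3, 304, 14192/15, 14192/5, 2678192/315, …
ICs: h(0) = 0, h′(0) = 16.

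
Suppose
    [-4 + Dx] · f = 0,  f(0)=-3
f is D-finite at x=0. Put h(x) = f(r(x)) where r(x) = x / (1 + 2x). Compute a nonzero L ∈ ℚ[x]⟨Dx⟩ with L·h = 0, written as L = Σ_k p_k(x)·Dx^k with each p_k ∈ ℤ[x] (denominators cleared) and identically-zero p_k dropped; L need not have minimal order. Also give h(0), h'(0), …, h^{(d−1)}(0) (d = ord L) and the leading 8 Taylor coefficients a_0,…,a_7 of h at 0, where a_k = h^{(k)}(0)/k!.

f: a_k = -3, -12, -24, -32, -32, -128/5, -256/15, -1024/105, …
L₀ from L_f via x↦r, Dx↦r'^{-1}Dx.
L = -4 + (1 + 4·x + 4·x^2)·Dx  (order 1).
h: a_k = -3, -12, 0, 16, -32, 192/5, -256/15, -1280/21, …
ICs: h(0) = -3.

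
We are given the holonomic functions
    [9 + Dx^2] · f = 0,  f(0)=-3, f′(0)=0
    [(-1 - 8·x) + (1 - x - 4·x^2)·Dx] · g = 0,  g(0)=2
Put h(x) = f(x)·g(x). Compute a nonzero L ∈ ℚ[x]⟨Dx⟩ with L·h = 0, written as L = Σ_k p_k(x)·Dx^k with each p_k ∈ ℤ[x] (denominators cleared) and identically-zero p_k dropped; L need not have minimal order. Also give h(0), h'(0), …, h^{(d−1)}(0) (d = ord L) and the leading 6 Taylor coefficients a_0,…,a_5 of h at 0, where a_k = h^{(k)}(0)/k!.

f: a_k = -3, 0, 27/2, 0, -81/8, 0, …
g: a_k = 2, 2, 10, 18, 58, 130, …
Product ⇒ symmetric product L₀, ord ≤ 2.
L = (-1 + 9·x + 36·x^2) + (2 + 16·x)·Dx + (-1 + x + 4·x^2)·Dx^2  (order 2).
h: a_k = -6, -6, -3, -27, -237/4, -669/4, …
ICs: h(0) = -6, h′(0) = -6.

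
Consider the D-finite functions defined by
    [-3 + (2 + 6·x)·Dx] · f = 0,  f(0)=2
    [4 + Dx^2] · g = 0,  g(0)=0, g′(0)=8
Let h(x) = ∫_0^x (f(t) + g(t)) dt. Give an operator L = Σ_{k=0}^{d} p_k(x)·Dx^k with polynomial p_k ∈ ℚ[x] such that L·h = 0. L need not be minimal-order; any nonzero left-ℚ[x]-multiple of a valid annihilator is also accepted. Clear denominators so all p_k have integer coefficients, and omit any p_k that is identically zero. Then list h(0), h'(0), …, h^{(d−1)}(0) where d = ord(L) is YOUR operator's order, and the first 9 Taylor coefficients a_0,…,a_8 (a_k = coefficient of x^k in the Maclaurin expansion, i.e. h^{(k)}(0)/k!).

f: a_k = 2, 3, -9/4, 27/8, -405/64, 1701/128, -15309/512, 72171/1024, -2814669/16384, …
g: a_k = 0, 8, 0, -16/3, 0, 16/15, 0, -32/315, 0, …
h₀=f+g: left-lcm gives L₀, ord ≤ 3.
h=∫h₀ ⇒ L = L₀·Dx.
L = (-516 - 1152·x - 1728·x^2)·Dx + (56 + 936·x + 3456·x^2 + 3456·x^3)·Dx^2 + (-129 - 288·x - 432·x^2)·Dx^3 + (14 + 234·x + 864·x^2 + 864·x^3)·Dx^4  (order 4).
h: a_k = 0, 2, 11/2, -3/4, -47/96, -81/64, 27563/11520, -2187/512, 22701097/2580480, …
ICs: h(0) = 0, h′(0) = 2, h′′(0) = 11, h′′′(0) = -9/2.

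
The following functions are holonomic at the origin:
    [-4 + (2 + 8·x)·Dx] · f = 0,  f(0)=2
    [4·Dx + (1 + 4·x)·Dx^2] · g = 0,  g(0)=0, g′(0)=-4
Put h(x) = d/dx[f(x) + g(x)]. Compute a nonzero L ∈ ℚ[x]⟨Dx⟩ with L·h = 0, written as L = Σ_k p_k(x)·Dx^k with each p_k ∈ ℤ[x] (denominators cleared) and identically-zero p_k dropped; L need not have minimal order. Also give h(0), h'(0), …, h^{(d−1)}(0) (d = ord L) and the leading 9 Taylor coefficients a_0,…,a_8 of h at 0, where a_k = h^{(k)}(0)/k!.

f: a_k = 2, 4, -4, 8, -20, 56, -168, 528, -1716, …
g: a_k = 0, -4, 8, -64/3, 64, -1024/5, 2048/3, -16384/7, 8192, …
f+g: L₀ = lclm(L_f,L_g), ord ≤ 1+2.
h₀' ⇒ L via d/dx closure of L₀.
L = 8 + (10 + 40·x)·Dx + (1 + 8·x + 16·x^2)·Dx^2  (order 2).
h: a_k = 0, 8, -40, 176, -744, 3088, -12688, 51808, -210664, …
ICs: h(0) = 0, h′(0) = 8.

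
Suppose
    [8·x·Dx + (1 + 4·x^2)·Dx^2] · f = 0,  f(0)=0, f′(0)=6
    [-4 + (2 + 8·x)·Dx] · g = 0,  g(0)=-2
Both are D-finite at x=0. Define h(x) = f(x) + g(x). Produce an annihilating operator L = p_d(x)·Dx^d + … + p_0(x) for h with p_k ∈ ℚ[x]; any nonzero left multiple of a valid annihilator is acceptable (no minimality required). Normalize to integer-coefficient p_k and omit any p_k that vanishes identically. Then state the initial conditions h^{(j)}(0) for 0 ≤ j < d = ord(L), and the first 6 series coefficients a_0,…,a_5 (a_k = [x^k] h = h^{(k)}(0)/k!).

L = (-8 - 80·x + 96·x^2 + 192·x^3)·Dx + (-10 - 32·x - 64·x^2 + 384·x^3 + 672·x^4)·Dx^2 + (-1 + 24·x^2 + 48·x^3 + 112·x^4 + 192·x^5)·Dx^3  (order 3).
h: a_k = -2, 2, 4, -16, 20, -184/5, …
ICs: h(0) = -2, h′(0) = 2, h′′(0) = 8.

f: a_k = 0, 6, 0, -8, 0, 96/5, …
g: a_k = -2, -4, 4, -8, 20, -56, …
f+g: L₀ = lclm(L_f,L_g), ord ≤ 2+1.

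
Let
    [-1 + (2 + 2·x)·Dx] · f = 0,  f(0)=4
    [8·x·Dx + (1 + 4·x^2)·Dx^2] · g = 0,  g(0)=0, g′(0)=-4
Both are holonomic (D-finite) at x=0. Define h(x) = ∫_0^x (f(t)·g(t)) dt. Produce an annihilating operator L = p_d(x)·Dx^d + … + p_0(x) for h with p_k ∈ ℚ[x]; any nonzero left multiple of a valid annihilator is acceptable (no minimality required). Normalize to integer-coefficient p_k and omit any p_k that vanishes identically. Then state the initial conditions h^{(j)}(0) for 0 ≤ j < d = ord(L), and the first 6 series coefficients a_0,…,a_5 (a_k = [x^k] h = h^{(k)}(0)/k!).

L = (3 - 16·x - 4·x^2)·Dx + (-4 + 28·x + 48·x^2 + 16·x^3)·Dx^2 + (4 + 8·x + 20·x^2 + 32·x^3 + 16·x^4)·Dx^3  (order 3).
h: a_k = 0, 0, -8, -8/3, 35/6, 29/15, …
ICs: h(0) = 0, h′(0) = 0, h′′(0) = -16.

f: a_k = 4, 2, -1/2, 1/4, -5/32, 7/64, …
g: a_k = 0, -4, 0, 16/3, 0, -64/5, …
h₀=f·g: eliminate ⇒ L₀, order ≤ 1·2.
∫: right-multiply L₀ by Dx.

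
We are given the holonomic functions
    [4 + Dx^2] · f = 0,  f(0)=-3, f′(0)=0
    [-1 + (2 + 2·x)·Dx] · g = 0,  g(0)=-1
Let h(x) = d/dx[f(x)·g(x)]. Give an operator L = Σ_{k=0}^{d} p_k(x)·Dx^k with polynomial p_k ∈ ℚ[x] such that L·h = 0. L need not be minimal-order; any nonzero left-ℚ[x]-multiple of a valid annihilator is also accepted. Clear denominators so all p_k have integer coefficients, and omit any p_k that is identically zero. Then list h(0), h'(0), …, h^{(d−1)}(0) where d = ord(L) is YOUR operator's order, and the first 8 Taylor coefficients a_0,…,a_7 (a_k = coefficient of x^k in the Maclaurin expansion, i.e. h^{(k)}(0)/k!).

L = (413 + 1344·x + 1696·x^2 + 1024·x^3 + 256·x^4) + (-52 - 180·x - 192·x^2 - 64·x^3)·Dx + (76 + 280·x + 396·x^2 + 256·x^3 + 64·x^4)·Dx^2  (order 2).
h: a_k = 3/2, -51/4, -135/16, 337/32, 905/256, -5281/2560, -26677/30720, 199649/430080, …
ICs: h(0) = 3/2, h′(0) = -51/4.

f: a_k = -3, 0, 6, 0, -2, 0, 4/15, 0, …
g: a_k = -1, -1/2, 1/8, -1/16, 5/128, -7/256, 21/1024, -33/2048, …
f·g: L₀ = L_f ⊗_s L_g, ord ≤ 2·1.
Differentiate: ansatz ord ≤ ord L₀ ⇒ L.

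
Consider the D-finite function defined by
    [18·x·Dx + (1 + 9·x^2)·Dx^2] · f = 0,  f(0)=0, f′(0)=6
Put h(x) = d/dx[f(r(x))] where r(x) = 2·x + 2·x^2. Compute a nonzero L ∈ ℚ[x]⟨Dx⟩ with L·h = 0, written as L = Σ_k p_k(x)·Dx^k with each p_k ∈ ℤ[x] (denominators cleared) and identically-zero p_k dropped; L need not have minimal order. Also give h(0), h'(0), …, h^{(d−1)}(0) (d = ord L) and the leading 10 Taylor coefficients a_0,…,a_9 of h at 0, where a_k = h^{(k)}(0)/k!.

L = (-2 + 72·x + 288·x^2 + 432·x^3 + 216·x^4) + (1 + 2·x + 36·x^2 + 144·x^3 + 180·x^4 + 72·x^5)·Dx  (order 1).
h: a_k = 12, 24, -432, -1728, 13392, 92448, -342144, -4230144, 5178816, 173591424, …
ICs: h(0) = 12.

f: a_k = 0, 6, 0, -18, 0, 486/5, 0, -4374/7, 0, 4374, …
h₀=f(r): pull back L_f along r ⇒ L₀.
Differentiate: ansatz ord ≤ ord L₀ ⇒ L.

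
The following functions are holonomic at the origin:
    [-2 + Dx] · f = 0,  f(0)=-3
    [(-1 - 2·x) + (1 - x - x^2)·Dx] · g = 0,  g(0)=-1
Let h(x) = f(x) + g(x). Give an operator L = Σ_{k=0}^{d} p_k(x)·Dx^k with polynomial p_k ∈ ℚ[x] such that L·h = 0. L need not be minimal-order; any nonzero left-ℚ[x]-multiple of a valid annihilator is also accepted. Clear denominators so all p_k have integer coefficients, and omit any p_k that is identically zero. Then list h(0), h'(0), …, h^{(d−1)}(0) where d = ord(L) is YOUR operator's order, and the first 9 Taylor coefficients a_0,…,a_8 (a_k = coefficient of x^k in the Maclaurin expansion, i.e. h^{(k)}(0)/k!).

L = (4 + 8·x + 24·x^2 + 8·x^3) + (-14·x - 10·x^2 + 8·x^3 + 4·x^4)·Dx + (-1 + 5·x - x^2 - 6·x^3 - 2·x^4)·Dx^2  (order 2).
h: a_k = -4, -7, -8, -7, -7, -44/5, -199/15, -2213/105, -3572/105, …
ICs: h(0) = -4, h′(0) = -7.

f: a_k = -3, -6, -6, -4, -2, -4/5, -4/15, -8/105, -2/105, …
g: a_k = -1, -1, -2, -3, -5, -8, -13, -21, -34, …
f+g: L₀ = lclm(L_f,L_g), ord ≤ 1+1.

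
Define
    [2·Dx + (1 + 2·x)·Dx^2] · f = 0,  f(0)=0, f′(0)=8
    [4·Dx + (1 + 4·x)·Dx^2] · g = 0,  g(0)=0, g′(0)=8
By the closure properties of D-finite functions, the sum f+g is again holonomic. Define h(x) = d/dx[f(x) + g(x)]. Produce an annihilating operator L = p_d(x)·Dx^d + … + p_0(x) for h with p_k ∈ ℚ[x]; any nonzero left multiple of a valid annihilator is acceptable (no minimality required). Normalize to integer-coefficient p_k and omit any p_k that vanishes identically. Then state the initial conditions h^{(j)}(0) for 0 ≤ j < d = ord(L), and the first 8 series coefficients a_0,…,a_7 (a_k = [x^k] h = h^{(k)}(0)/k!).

L = 16 + (12 + 32·x)·Dx + (1 + 6·x + 8·x^2)·Dx^2  (order 2).
h: a_k = 16, -48, 160, -576, 2176, -8448, 33280, -132096, …
ICs: h(0) = 16, h′(0) = -48.

f: a_k = 0, 8, -8, 32/3, -16, 128/5, -128/3, 512/7, …
g: a_k = 0, 8, -16, 128/3, -128, 2048/5, -4096/3, 32768/7, …
Sum ⇒ L₀ = lclm(L_f,L_g) in ℚ(x)⟨Dx⟩.
h₀' ⇒ L via d/dx closure of L₀.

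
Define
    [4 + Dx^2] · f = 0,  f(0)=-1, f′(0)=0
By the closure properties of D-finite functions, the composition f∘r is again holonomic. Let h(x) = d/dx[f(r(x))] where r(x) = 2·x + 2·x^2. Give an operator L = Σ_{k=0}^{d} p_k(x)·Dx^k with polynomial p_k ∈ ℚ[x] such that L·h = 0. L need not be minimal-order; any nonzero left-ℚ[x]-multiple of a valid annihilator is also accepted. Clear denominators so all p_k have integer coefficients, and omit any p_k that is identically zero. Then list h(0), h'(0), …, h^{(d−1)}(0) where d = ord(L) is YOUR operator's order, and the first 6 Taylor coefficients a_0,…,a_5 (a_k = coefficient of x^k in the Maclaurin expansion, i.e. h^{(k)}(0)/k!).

f: a_k = -1, 0, 2, 0, -2/3, 0, …
f∘r: x↦r, Dx↦Dx/r' in L_f ⇒ L₀.
Differentiate: ansatz ord ≤ ord L₀ ⇒ L.
L = (28 + 128·x + 384·x^2 + 512·x^3 + 256·x^4) + (-6 - 12·x)·Dx + (1 + 4·x + 4·x^2)·Dx^2  (order 2).
h: a_k = 0, 16, 48, -32/3, -640/3, -5248/15, …
ICs: h(0) = 0, h′(0) = 16.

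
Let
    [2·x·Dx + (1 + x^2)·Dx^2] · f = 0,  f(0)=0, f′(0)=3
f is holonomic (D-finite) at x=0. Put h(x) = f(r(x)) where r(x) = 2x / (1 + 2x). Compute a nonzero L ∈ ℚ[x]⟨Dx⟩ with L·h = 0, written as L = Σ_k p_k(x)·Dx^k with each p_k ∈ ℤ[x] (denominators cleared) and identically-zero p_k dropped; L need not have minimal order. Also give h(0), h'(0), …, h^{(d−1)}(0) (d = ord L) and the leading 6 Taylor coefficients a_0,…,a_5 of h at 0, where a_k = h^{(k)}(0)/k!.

L = (4 + 16·x)·Dx + (1 + 4·x + 8·x^2)·Dx^2  (order 2).
h: a_k = 0, 6, -12, 16, 0, -384/5, …
ICs: h(0) = 0, h′(0) = 6.

f: a_k = 0, 3, 0, -1, 0, 3/5, …
Change of var in L_f (x↦r) gives L₀.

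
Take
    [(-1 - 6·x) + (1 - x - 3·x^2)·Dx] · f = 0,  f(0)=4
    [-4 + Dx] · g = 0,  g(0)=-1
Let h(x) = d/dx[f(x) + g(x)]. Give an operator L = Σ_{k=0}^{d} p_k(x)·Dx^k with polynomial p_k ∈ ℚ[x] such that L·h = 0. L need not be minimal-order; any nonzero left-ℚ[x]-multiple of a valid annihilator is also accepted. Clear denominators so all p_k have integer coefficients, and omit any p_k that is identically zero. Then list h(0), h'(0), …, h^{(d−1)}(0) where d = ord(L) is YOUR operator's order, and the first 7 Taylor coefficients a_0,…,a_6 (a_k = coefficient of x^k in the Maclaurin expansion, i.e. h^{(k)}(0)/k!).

L = (20 + 496·x + 552·x^2 + 2160·x^3 + 1296·x^4) + (-13 - 112·x - 298·x^2 - 516·x^3 + 360·x^4 + 432·x^5)·Dx + (2 - 3·x + 40·x^2 - 6·x^3 - 171·x^4 - 108·x^5)·Dx^2  (order 2).
h: a_k = 0, 16, 52, 784/3, 2272/3, 34408/15, 272396/45, …
ICs: h(0) = 0, h′(0) = 16.

f: a_k = 4, 4, 16, 28, 76, 160, 388, …
g: a_k = -1, -4, -8, -32/3, -32/3, -128/15, -256/45, …
f+g: L₀ = lclm(L_f,L_g), ord ≤ 1+1.
Differentiate: ansatz ord ≤ ord L₀ ⇒ L.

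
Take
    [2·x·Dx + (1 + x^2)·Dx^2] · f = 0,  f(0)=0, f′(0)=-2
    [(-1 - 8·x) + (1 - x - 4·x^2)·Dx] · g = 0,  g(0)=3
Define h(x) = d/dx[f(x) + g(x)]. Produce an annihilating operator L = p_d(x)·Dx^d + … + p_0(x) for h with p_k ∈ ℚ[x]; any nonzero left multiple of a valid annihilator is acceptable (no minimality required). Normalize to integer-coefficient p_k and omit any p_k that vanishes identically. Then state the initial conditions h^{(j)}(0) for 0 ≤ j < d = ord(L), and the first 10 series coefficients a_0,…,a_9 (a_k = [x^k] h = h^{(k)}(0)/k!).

f: a_k = 0, -2, 0, 2/3, 0, -2/5, 0, 2/7, 0, -2/9, …
g: a_k = 3, 3, 15, 27, 87, 195, 543, 1323, 3495, 8787, …
h₀=f+g: left-lcm gives L₀, ord ≤ 3.
Derive L from L₀ (diff closure).
L = (10 - 40·x - 478·x^2 - 864·x^3 - 2496·x^4 - 384·x^6) + (-28 - 246·x - 316·x^2 - 1182·x^3 - 752·x^4 - 2048·x^5 - 48·x^6 - 384·x^7)·Dx + (5 + 8·x + 32·x^2 - 104·x^3 - 197·x^4 - 128·x^5 - 288·x^6 - 16·x^7 - 64·x^8)·Dx^2  (order 2).
h: a_k = 1, 30, 83, 348, 973, 3258, 9263, 27960, 79081, 227670, …
ICs: h(0) = 1, h′(0) = 30.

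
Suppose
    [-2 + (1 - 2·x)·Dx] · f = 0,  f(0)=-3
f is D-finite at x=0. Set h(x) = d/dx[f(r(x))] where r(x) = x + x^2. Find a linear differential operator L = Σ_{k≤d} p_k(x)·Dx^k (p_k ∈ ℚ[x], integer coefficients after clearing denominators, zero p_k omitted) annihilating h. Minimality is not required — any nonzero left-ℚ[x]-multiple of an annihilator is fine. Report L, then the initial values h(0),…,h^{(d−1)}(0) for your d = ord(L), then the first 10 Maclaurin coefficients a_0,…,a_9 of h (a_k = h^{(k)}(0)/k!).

f: a_k = -3, -6, -12, -24, -48, -96, -192, -384, -768, -1536, …
Substitute x→r, Dx→(1/r')Dx; clear ⇒ L₀.
Derive L from L₀ (diff closure).
L = (6 + 12·x + 12·x^2) + (-1 + 6·x^2 + 4·x^3)·Dx  (order 1).
h: a_k = -6, -36, -144, -528, -1800, -5904, -18816, -58752, -180576, -548160, …
ICs: h(0) = -6.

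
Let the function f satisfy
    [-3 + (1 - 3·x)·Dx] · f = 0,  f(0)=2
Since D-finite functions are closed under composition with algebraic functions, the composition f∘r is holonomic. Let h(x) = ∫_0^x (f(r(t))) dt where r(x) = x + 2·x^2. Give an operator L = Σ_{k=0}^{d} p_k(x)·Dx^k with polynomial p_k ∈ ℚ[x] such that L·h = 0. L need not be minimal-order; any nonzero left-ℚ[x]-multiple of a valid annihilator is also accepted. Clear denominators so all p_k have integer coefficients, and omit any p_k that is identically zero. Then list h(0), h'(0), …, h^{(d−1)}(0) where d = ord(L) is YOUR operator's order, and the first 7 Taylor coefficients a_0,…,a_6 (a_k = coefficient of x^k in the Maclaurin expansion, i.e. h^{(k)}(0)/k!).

L = (3 + 12·x)·Dx + (-1 + 3·x + 6·x^2)·Dx^2  (order 2).
h: a_k = 0, 2, 3, 10, 63/2, 558/5, 405, …
ICs: h(0) = 0, h′(0) = 2.

f: a_k = 2, 6, 18, 54, 162, 486, 1458, …
L₀ from L_f via x↦r, Dx↦r'^{-1}Dx.
h=∫h₀ ⇒ L = L₀·Dx.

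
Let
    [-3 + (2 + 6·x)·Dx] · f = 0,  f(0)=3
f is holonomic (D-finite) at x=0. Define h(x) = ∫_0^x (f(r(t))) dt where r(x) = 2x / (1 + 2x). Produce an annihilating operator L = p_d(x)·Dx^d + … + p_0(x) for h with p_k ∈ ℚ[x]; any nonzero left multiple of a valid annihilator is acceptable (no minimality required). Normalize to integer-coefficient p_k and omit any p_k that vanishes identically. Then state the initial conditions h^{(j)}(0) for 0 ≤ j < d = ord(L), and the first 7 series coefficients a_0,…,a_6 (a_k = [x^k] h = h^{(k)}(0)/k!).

L = -3·Dx + (1 + 10·x + 16·x^2)·Dx^2  (order 2).
h: a_k = 0, 3, 9/2, -21/2, 261/8, -5031/40, 9069/16, …
ICs: h(0) = 0, h′(0) = 3.

f: a_k = 3, 9/2, -27/8, 81/16, -1215/128, 5103/256, -45927/1024, …
L₀ from L_f via x↦r, Dx↦r'^{-1}Dx.
h=∫₀ˣh₀: take L = L₀·Dx.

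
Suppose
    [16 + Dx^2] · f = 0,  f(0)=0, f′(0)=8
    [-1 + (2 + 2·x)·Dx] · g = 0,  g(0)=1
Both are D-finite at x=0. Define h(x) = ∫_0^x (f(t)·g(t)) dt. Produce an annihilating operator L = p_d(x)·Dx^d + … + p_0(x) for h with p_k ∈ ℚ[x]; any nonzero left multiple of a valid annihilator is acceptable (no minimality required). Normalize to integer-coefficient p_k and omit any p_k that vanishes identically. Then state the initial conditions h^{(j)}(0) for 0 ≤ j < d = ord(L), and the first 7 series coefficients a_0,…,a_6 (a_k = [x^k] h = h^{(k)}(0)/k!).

f: a_k = 0, 8, 0, -64/3, 0, 256/15, 0, …
g: a_k = 1, 1/2, -1/8, 1/16, -5/128, 7/256, -21/1024, …
L₀ := L_f ⊗_s L_g (sym. prod.), ord ≤ 2.
h=∫₀ˣh₀: take L = L₀·Dx.
L = (67 + 128·x + 64·x^2)·Dx + (-4 - 4·x)·Dx^2 + (4 + 8·x + 4·x^2)·Dx^3  (order 3).
h: a_k = 0, 0, 4, 4/3, -67/12, -61/30, 4661/1440, …
ICs: h(0) = 0, h′(0) = 0, h′′(0) = 8.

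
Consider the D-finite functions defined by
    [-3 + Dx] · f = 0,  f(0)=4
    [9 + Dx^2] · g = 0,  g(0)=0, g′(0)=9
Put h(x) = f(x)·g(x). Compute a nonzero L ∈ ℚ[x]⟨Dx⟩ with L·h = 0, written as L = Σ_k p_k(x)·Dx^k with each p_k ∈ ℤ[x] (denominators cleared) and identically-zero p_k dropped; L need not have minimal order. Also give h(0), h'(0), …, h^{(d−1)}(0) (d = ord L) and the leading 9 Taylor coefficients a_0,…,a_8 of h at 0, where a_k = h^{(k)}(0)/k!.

L = 18 - 6·Dx + Dx^2  (order 2).
h: a_k = 0, 36, 108, 108, 0, -486/5, -486/5, -1458/35, 0, …
ICs: h(0) = 0, h′(0) = 36.

f: a_k = 4, 12, 18, 18, 27/2, 81/10, 81/20, 243/140, 729/1120, …
g: a_k = 0, 9, 0, -27/2, 0, 243/40, 0, -729/560, 0, …
Sym-product of L_f,L_g gives L₀ (≤ ord 2).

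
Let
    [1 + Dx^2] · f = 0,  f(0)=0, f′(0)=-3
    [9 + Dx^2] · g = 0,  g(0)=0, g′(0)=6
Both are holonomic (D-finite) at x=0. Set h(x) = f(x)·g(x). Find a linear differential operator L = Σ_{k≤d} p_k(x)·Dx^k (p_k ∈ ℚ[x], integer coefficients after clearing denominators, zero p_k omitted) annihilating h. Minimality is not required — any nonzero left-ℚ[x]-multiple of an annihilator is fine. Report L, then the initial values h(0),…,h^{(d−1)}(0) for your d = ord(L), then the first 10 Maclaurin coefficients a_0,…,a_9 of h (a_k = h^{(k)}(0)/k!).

f: a_k = 0, -3, 0, 1/2, 0, -1/40, 0, 1/1680, 0, -1/120960, …
g: a_k = 0, 6, 0, -9, 0, 81/20, 0, -243/280, 0, 243/2240, …
Product ⇒ symmetric product L₀, ord ≤ 4.
L = 64 + 20·Dx^2 + Dx^4  (order 4).
h: a_k = 0, 0, -18, 0, 30, 0, -84/5, 0, 34/7, 0, …
ICs: h(0) = 0, h′(0) = 0, h′′(0) = -36, h′′′(0) = 0.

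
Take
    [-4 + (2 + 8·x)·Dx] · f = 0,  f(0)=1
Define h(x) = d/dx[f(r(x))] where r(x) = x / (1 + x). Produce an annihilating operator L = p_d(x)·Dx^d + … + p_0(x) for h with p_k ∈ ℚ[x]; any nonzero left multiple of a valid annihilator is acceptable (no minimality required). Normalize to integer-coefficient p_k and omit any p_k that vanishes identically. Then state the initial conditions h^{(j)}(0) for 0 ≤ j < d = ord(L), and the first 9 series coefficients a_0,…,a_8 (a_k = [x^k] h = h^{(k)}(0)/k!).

L = (-4 - 10·x) + (-1 - 6·x - 5·x^2)·Dx  (order 1).
h: a_k = 2, -8, 30, -120, 510, -2256, 10234, -47200, 220230, …
ICs: h(0) = 2.

f: a_k = 1, 2, -2, 4, -10, 28, -84, 264, -858, …
Substitute x→r, Dx→(1/r')Dx; clear ⇒ L₀.
h=h₀': d/dx-closure on L₀ ⇒ L.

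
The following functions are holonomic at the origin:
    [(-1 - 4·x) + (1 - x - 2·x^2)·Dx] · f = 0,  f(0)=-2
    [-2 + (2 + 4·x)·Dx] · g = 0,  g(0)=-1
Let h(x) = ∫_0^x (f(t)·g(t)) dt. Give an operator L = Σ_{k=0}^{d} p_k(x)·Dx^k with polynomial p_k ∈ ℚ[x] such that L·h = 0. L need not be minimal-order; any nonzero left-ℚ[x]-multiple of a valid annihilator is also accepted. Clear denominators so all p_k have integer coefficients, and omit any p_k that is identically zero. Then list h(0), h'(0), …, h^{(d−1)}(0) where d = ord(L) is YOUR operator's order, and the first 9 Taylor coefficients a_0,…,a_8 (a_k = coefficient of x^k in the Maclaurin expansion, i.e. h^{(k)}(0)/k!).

L = (2 + 5·x + 6·x^2)·Dx + (-1 - x + 4·x^2 + 4·x^3)·Dx^2  (order 2).
h: a_k = 0, 2, 2, 7/3, 4, 23/4, 125/12, 939/56, 493/16, …
ICs: h(0) = 0, h′(0) = 2.

f: a_k = -2, -2, -6, -10, -22, -42, -86, -170, -342, …
g: a_k = -1, -1, 1/2, -1/2, 5/8, -7/8, 21/16, -33/16, 429/128, …
L₀ := L_f ⊗_s L_g (sym. prod.), ord ≤ 1.
h=∫₀ˣh₀: take L = L₀·Dx.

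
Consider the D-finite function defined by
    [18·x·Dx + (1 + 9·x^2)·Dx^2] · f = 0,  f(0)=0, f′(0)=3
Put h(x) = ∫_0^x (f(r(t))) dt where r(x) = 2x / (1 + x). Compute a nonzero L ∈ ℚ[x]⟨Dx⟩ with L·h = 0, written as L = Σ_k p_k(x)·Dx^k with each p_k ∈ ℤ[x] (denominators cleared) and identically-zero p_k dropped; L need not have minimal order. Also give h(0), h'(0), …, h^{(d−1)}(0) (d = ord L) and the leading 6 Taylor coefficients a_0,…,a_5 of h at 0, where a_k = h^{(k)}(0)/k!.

L = (2 + 74·x)·Dx^2 + (1 + 2·x + 37·x^2)·Dx^3  (order 3).
h: a_k = 0, 0, 3, -2, -33/2, 42, …
ICs: h(0) = 0, h′(0) = 0, h′′(0) = 6.

f: a_k = 0, 3, 0, -9, 0, 243/5, …
h₀=f(r): pull back L_f along r ⇒ L₀.
∫: right-multiply L₀ by Dx.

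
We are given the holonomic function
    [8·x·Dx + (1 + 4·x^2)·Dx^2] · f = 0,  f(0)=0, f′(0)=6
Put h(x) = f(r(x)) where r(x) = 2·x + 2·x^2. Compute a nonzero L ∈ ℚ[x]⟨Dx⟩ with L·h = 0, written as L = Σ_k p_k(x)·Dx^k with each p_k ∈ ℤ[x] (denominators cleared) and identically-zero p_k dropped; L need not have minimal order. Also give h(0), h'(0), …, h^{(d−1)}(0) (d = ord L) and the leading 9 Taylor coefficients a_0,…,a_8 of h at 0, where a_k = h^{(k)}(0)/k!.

L = (-2 + 32·x + 128·x^2 + 192·x^3 + 96·x^4)·Dx + (1 + 2·x + 16·x^2 + 64·x^3 + 80·x^4 + 32·x^5)·Dx^2  (order 2).
h: a_k = 0, 12, 12, -64, -192, 2112/5, 3008, -6144/7, -43008, …
ICs: h(0) = 0, h′(0) = 12.

f: a_k = 0, 6, 0, -8, 0, 96/5, 0, -384/7, 0, …
Substitute x→r, Dx→(1/r')Dx; clear ⇒ L₀.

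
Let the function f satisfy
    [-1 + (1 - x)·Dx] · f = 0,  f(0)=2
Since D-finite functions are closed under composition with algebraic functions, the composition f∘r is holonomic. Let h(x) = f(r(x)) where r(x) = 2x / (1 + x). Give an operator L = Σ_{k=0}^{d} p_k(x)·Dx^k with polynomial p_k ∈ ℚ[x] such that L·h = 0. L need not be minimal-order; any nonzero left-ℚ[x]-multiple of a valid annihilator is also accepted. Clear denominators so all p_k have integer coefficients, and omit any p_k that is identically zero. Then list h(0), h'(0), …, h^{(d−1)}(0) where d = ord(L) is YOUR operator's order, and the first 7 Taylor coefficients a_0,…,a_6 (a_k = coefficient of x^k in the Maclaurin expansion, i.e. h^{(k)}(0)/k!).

f: a_k = 2, 2, 2, 2, 2, 2, 2, …
Substitute x→r, Dx→(1/r')Dx; clear ⇒ L₀.
L = 2 + (-1 + x^2)·Dx  (order 1).
h: a_k = 2, 4, 4, 4, 4, 4, 4, …
ICs: h(0) = 2.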